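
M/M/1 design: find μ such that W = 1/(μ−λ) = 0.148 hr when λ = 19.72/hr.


W = 1/(μ−λ) ⇒ μ − λ = 1/W = 1/0.148 = 6.7568
μ = λ + 1/W = 19.72 + 6.7568 = 26.4768 per hr

Final: 26.4768 /hr


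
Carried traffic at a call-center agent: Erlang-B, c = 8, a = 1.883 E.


B(8,1.883) = 0.0005964 (Erlang-B)
Carried load = a(1 − B) = 1.883·(1 − 0.0005964) = 1.883·0.999404 = 1.8819 E

Final: 1.8819 Erlangs


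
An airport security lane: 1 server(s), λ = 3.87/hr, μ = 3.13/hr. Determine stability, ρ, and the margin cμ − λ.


Total capacity cμ = 1·3.13 = 3.13/hr
ρ = λ/(cμ) = 3.87/3.13 = 1.2364
Stable ⇔ ρ < 1: NO
Spare capacity = cμ − λ = 3.13 − 3.87 = -0.74/hr

Final: ρ = 1.2364; unstable; margin = -0.74/hr


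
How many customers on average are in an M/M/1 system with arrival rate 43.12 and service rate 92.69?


ρ = λ/μ = 43.12/92.69 = 0.4652
L = ρ/(1−ρ) = 0.4652/(1 − 0.4652) = 0.4652/0.5348 = 0.8699

Final: 0.8699


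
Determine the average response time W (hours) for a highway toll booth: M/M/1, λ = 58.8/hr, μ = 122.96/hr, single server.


W = 1/(μ−λ) = 1/(122.96 − 58.8) = 1/64.16 = 0.01559 hr

Final: 0.01559 hr


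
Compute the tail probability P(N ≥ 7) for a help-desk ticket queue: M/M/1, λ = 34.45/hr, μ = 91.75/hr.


ρ = 34.45/91.75 = 0.3755
P(N ≥ n) = ρ^n = 0.3755^7 = 0.001052

Final: 0.001052


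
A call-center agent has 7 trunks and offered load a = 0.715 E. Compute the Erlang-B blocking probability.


B(c,a) = (a^c/c!) / Σ_{k=0}^{c} a^k/k!
a^7/7! = 0.00001895
Σ terms (k=0..7): 1.00000 + 0.71500 + 0.25561 + 0.06092 + 0.01089 + 0.001557 + 0.0001856 + 0.00001895 = 2.044185
B = 0.00001895/2.044185 = 0.000009272

Final: 0.000009272


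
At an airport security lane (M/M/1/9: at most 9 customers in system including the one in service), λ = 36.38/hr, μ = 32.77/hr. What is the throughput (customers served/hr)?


ρ = 1.1102; P_K = (1−ρ)ρ^9/(1−ρ^10) = 0.153056
λ_eff = λ(1 − P_K) = 36.38·(1 − 0.153056) = 36.38·0.846944 = 30.8118 /hr

Final: 30.8118 /hr


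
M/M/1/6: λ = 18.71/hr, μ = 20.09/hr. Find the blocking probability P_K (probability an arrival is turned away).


ρ = λ/μ = 18.71/20.09 = 0.9313
P_K = (1−ρ)ρ^K/(1−ρ^(K+1)) = (0.06869·0.652474)/(1 − 0.607655)
= 0.044819/0.392345 = 0.114234

Final: 0.114234


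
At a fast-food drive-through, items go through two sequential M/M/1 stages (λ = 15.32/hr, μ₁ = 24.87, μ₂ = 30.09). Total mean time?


Each node sees arrival rate λ = 15.32/hr (tandem ⇒ throughput preserved).
W₁ = 1/(μ₁−λ) = 1/(24.87−15.32) = 0.10471 hr
W₂ = 1/(μ₂−λ) = 1/(30.09−15.32) = 0.06770 hr
W_total = W₁ + W₂ = 0.10471 + 0.06770 = 0.17242 hr

Final: 0.17242 hr


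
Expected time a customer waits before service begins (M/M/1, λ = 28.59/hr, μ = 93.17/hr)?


ρ = 28.59/93.17 = 0.3069
Wq = ρ/(μ−λ) = 0.3069/(93.17 − 28.59) = 0.3069/64.58 = 0.004752 hr

Final: 0.004752 hr


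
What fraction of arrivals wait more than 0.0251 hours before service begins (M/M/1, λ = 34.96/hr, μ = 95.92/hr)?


ρ = 34.96/95.92 = 0.3645
P(Wq > t) = ρ·e^{−(μ−λ)t} = 0.3645·e^{−1.5301}
= 0.3645·0.216515 = 0.078913

Final: 0.078913


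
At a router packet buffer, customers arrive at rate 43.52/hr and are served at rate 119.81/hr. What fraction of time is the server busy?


ρ = λ/μ = 43.52/119.81 = 0.3632

Final: 0.3632


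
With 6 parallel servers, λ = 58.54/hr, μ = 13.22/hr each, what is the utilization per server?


ρ = λ/(cμ) = 58.54/(6·13.22) = 58.54/79.32 = 0.7380

Final: 0.7380


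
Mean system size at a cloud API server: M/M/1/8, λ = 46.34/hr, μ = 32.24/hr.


ρ = 46.34/32.24 = 1.4373
L = ρ[1 − (K+1)ρ^K + Kρ^(K+1)] / [(1−ρ)(1−ρ^(K+1))]
Numerator: 1.4373·(1 − 9·18.217466 + 8·26.184782) = 66.866813
Denominator: (-0.4373)·(-25.184782) = 11.014436
L = 66.866813/11.014436 = 6.0708

Final: 6.0708


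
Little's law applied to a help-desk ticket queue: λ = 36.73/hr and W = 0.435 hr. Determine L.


L = λW = 36.73·0.435 = 15.9775

Final: 15.9775


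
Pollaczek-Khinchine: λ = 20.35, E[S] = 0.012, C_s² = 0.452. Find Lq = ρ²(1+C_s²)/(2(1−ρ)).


ρ = λ·E[S] = 20.35·0.012 = 0.2442
Lq = ρ²(1+C_s²)/(2(1−ρ)) = 0.05963·(1+0.452)/(2·0.7558)
= 0.05963·1.4520/1.5116 = 0.05728

Final: 0.05728


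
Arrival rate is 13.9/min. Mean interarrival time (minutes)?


Mean interarrival time = 1/λ = 1/13.9 minute = 0.07194 minute
In minutes: 0.07194 × 1 = 0.07194 min

Final: 0.07194 min


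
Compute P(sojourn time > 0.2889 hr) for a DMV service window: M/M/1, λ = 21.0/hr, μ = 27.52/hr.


W ~ Exponential(μ−λ) for M/M/1.
μ − λ = 27.52 − 21.0 = 6.5200
P(W > t) = e^{−(μ−λ)t} = e^{−1.8836} = 0.152038

Final: 0.152038


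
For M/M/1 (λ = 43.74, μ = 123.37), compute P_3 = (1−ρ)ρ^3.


ρ = 43.74/123.37 = 0.3545
P_n = (1−ρ)·ρ^n = (1 − 0.3545)·0.3545^3 = 0.6455·0.044566 = 0.028766

Final: 0.028766


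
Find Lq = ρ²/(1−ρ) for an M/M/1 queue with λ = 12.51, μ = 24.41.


ρ = 12.51/24.41 = 0.5125
Lq = ρ²/(1−ρ) = 0.2627/0.4875 = 0.5388

Final: 0.5388


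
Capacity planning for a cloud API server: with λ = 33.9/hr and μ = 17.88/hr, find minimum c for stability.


Stability requires cμ > λ ⇔ c > λ/μ.
λ/μ = 33.9/17.88 = 1.8960
Minimum integer c = ⌊1.8960⌋ + 1 = 2
Check: 2·17.88 = 35.76 > 33.9, while 1·17.88 = 17.88 ≤ 33.9

Final: 2 servers


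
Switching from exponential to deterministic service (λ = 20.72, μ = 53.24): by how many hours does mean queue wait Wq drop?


ρ = 20.72/53.24 = 0.3892
Wq(M/M/1) = ρ/(μ−λ) = 0.3892/32.52 = 0.01197 hr
Wq(M/D/1) = ρ/(2(μ−λ)) = 0.005984 hr
Savings = 0.01197 − 0.005984 = 0.005984 hr

Final: 0.005984 hr


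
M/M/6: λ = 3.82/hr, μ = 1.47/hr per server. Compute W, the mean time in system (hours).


a = 2.5986; ρ = 0.4331; P₀ = 0.073845
Lq = P₀·a^c·ρ/(c!(1−ρ)²) = 0.04257
Wq = Lq/λ = 0.04257/3.82 = 0.01114 hr
W = Wq + 1/μ = 0.01114 + 0.68027 = 0.69141 hr

Final: 0.69141 hr


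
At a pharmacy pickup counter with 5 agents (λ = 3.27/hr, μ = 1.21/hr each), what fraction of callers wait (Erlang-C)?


a = λ/μ = 2.7025; ρ = a/5 = 0.5405
P₀ = 0.064598 (from M/M/c formula)
C(c,a) = [a^c/(c!(1−ρ))]·P₀ = [144.14909/(120·0.4595)]·0.064598
= 2.61421·0.064598 = 0.168872

Final: 0.168872


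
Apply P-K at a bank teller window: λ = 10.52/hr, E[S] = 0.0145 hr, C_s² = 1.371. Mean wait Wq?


ρ = λ·E[S] = 10.52·0.0145 = 0.1525
E[S²] = E[S]²(1+C_s²) = 0.0145²·(1+1.371) = 0.0004985
Wq = λ·E[S²]/(2(1−ρ)) = 10.52·0.0004985/(2·0.8475) = 0.003094 hr

Final: 0.003094 hr


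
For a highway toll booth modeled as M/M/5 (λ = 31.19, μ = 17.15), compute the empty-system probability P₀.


a = λ/μ = 31.19/17.15 = 1.8187; ρ = a/c = 0.3637
Σ_{k=0}^{4} a^k/k! (terms k=0..4) = 1.00000 + 1.81866 + 1.65376 + 1.00254 + 0.45582 = 5.93078
Tail: a^5/(5!(1−ρ)) = 19.89556/(120·0.6363) = 0.26058
P₀ = 1/(5.93078 + 0.26058) = 1/6.19136 = 0.161515

Final: 0.161515


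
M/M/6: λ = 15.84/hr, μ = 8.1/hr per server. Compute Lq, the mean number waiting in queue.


a = λ/μ = 1.9556; ρ = a/6 = 0.3259
P₀ = 0.141303
Lq = P₀·a^c·ρ / (c!·(1−ρ)²) = 0.141303·55.92693·0.3259/(720·0.45438)
= 0.007873

Final: 0.007873


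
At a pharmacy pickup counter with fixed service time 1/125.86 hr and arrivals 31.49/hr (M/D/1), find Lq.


ρ = 31.49/125.86 = 0.2502
M/D/1: Lq = ρ²/(2(1−ρ)) = 0.06260/(2·0.7498) = 0.04174

Final: 0.04174


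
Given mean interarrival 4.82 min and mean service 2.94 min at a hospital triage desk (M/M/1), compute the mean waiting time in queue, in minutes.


λ = 60/4.82 = 12.4481 /hr
μ = 60/2.94 = 20.4082 /hr
ρ = λ/μ = 12.4481/20.4082 = 0.6100
Wq = ρ/(μ−λ) = 0.6100/(20.4082−12.4481) = 0.07663 hr
In minutes: 0.07663·60 = 4.598 min

Final: 4.598 min


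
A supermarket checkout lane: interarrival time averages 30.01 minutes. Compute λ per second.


λ = 1/(interarrival time) in consistent units.
1 second = 0.0166667 min, so λ = 0.0166667/30.01 = 0.0005554 per second

Final: 0.0005554 /sec


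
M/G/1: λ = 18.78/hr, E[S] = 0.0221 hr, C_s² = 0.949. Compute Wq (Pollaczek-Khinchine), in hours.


ρ = λ·E[S] = 18.78·0.0221 = 0.4150
E[S²] = E[S]²(1+C_s²) = 0.0221²·(1+0.949) = 0.0009519
Wq = λ·E[S²]/(2(1−ρ)) = 18.78·0.0009519/(2·0.5850) = 0.01528 hr

Final: 0.01528 hr


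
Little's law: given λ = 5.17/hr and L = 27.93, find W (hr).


W = L/λ = 27.93/5.17 = 5.4023 hr

Final: 5.4023 hr


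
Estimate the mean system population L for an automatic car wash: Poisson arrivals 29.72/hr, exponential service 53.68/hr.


ρ = λ/μ = 29.72/53.68 = 0.5537
L = ρ/(1−ρ) = 0.5537/(1 − 0.5537) = 0.5537/0.4463 = 1.2404

Final: 1.2404


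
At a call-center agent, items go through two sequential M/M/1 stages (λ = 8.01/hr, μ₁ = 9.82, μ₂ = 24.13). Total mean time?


Each node sees arrival rate λ = 8.01/hr (tandem ⇒ throughput preserved).
W₁ = 1/(μ₁−λ) = 1/(9.82−8.01) = 0.55249 hr
W₂ = 1/(μ₂−λ) = 1/(24.13−8.01) = 0.06203 hr
W_total = W₁ + W₂ = 0.55249 + 0.06203 = 0.61452 hr

Final: 0.61452 hr


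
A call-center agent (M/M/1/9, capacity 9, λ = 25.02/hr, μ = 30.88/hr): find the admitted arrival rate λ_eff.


ρ = 0.8102; P_K = (1−ρ)ρ^9/(1−ρ^10) = 0.032522
λ_eff = λ(1 − P_K) = 25.02·(1 − 0.032522) = 25.02·0.967478 = 24.2063 /hr

Final: 24.2063 /hr


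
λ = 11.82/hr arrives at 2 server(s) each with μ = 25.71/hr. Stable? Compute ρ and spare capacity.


Total capacity cμ = 2·25.71 = 51.42/hr
ρ = λ/(cμ) = 11.82/51.42 = 0.2299
Stable ⇔ ρ < 1: YES
Spare capacity = cμ − λ = 51.42 − 11.82 = 39.60/hr

Final: ρ = 0.2299; stable; margin = 39.60/hr


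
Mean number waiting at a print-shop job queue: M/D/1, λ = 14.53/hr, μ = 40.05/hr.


ρ = 14.53/40.05 = 0.3628
M/D/1: Lq = ρ²/(2(1−ρ)) = 0.1316/(2·0.6372) = 0.10328

Final: 0.10328


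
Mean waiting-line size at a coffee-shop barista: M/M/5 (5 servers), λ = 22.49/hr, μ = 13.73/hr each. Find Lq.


a = λ/μ = 1.6380; ρ = a/5 = 0.3276
P₀ = 0.193867
Lq = P₀·a^c·ρ / (c!·(1−ρ)²) = 0.193867·11.79219·0.3276/(120·0.45212)
= 0.01380

Final: 0.01380


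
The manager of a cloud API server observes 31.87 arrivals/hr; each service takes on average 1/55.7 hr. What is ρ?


ρ = λ/μ = 31.87/55.7 = 0.5722

Final: 0.5722


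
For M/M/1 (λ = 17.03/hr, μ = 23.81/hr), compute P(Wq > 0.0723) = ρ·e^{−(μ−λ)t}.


ρ = 17.03/23.81 = 0.7152
P(Wq > t) = ρ·e^{−(μ−λ)t} = 0.7152·e^{−0.4902}
= 0.7152·0.612508 = 0.438093

Final: 0.438093


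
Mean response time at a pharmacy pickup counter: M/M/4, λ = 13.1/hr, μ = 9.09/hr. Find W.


a = 1.4411; ρ = 0.3603; P₀ = 0.234775
Lq = P₀·a^c·ρ/(c!(1−ρ)²) = 0.03715
Wq = Lq/λ = 0.03715/13.1 = 0.002836 hr
W = Wq + 1/μ = 0.002836 + 0.11001 = 0.11285 hr

Final: 0.11285 hr


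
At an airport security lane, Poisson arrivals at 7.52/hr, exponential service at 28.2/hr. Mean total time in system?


W = 1/(μ−λ) = 1/(28.2 − 7.52) = 1/20.68 = 0.04836 hr

Final: 0.04836 hr


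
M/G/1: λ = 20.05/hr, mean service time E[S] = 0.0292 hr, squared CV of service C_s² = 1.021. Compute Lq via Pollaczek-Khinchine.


ρ = λ·E[S] = 20.05·0.0292 = 0.5855
Lq = ρ²(1+C_s²)/(2(1−ρ)) = 0.3428·(1+1.021)/(2·0.4145)
= 0.3428·2.0210/0.8291 = 0.83553

Final: 0.83553


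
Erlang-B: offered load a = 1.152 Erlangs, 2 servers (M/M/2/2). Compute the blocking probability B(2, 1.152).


B(c,a) = (a^c/c!) / Σ_{k=0}^{c} a^k/k!
a^2/2! = 0.663552
Σ terms (k=0..2): 1.00000 + 1.15200 + 0.66355 = 2.815552
B = 0.663552/2.815552 = 0.235674

Final: 0.235674


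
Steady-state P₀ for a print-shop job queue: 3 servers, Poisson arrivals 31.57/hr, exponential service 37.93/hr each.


a = λ/μ = 31.57/37.93 = 0.8323; ρ = a/c = 0.2774
Σ_{k=0}^{2} a^k/k! (terms k=0..2) = 1.00000 + 0.83232 + 0.34638 = 2.17870
Tail: a^3/(3!(1−ρ)) = 0.57660/(6·0.7226) = 0.13300
P₀ = 1/(2.17870 + 0.13300) = 1/2.31170 = 0.432582

Final: 0.432582


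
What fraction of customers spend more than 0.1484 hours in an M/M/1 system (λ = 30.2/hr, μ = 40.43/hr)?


W ~ Exponential(μ−λ) for M/M/1.
μ − λ = 40.43 − 30.2 = 10.2300
P(W > t) = e^{−(μ−λ)t} = e^{−1.5181} = 0.219121

Final: 0.219121


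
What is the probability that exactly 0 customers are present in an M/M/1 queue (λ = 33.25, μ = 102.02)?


ρ = 33.25/102.02 = 0.3259
P_n = (1−ρ)·ρ^n = (1 − 0.3259)·0.3259^0 = 0.6741·1.000000 = 0.674084

Final: 0.674084


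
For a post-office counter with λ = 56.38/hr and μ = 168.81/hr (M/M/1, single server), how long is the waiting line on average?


ρ = 56.38/168.81 = 0.3340
Lq = ρ²/(1−ρ) = 0.1115/0.6660 = 0.1675

Final: 0.1675


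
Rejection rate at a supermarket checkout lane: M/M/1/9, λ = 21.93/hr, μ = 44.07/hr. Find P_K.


ρ = λ/μ = 21.93/44.07 = 0.4976
P_K = (1−ρ)ρ^K/(1−ρ^(K+1)) = (0.5024·0.001871)/(1 − 0.0009310)
= 0.0009399/0.999069 = 0.0009408

Final: 0.0009408


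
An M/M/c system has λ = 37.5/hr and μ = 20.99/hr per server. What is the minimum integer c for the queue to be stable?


Stability requires cμ > λ ⇔ c > λ/μ.
λ/μ = 37.5/20.99 = 1.7866
Minimum integer c = ⌊1.7866⌋ + 1 = 2
Check: 2·20.99 = 41.98 > 37.5, while 1·20.99 = 20.99 ≤ 37.5

Final: 2 servers


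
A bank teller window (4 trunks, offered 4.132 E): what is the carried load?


B(4,4.132) = 0.323266 (Erlang-B)
Carried load = a(1 − B) = 4.132·(1 − 0.323266) = 4.132·0.676734 = 2.7963 E

Final: 2.7963 Erlangs


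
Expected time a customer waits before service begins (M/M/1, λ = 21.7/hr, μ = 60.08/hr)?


ρ = 21.7/60.08 = 0.3612
Wq = ρ/(μ−λ) = 0.3612/(60.08 − 21.7) = 0.3612/38.38 = 0.009411 hr

Final: 0.009411 hr


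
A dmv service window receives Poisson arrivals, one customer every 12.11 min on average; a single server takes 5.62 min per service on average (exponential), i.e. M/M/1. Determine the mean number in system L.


λ = 60/12.11 = 4.9546 /hr
μ = 60/5.62 = 10.6762 /hr
ρ = λ/μ = 4.9546/10.6762 = 0.4641
L = ρ/(1−ρ) = 0.4641/0.5359 = 0.8659

Final: 0.8659


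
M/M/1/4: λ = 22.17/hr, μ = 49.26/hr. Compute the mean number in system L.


ρ = 22.17/49.26 = 0.4501
L = ρ[1 − (K+1)ρ^K + Kρ^(K+1)] / [(1−ρ)(1−ρ^(K+1))]
Numerator: 0.4501·(1 − 5·0.041028 + 4·0.018465) = 0.390976
Denominator: (0.5499)·(0.981535) = 0.539784
L = 0.390976/0.539784 = 0.7243

Final: 0.7243


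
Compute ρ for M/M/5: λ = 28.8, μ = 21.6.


ρ = λ/(cμ) = 28.8/(5·21.6) = 28.8/108.00 = 0.2667

Final: 0.2667


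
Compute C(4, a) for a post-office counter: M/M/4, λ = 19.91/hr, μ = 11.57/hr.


a = λ/μ = 1.7208; ρ = a/4 = 0.4302
P₀ = 0.175685 (from M/M/c formula)
C(c,a) = [a^c/(c!(1−ρ))]·P₀ = [8.76903/(24·0.5698)]·0.175685
= 0.64124·0.175685 = 0.112657

Final: 0.112657


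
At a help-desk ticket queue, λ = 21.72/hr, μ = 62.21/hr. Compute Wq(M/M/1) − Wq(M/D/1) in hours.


ρ = 21.72/62.21 = 0.3491
Wq(M/M/1) = ρ/(μ−λ) = 0.3491/40.49 = 0.008623 hr
Wq(M/D/1) = ρ/(2(μ−λ)) = 0.004311 hr
Savings = 0.008623 − 0.004311 = 0.004311 hr

Final: 0.004311 hr


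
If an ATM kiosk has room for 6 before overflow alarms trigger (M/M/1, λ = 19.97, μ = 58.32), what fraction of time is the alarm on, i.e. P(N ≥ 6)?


ρ = 19.97/58.32 = 0.3424
P(N ≥ n) = ρ^n = 0.3424^6 = 0.001612

Final: 0.001612


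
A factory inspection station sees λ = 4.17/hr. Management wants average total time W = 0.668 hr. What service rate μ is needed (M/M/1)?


W = 1/(μ−λ) ⇒ μ − λ = 1/W = 1/0.668 = 1.4970
μ = λ + 1/W = 4.17 + 1.4970 = 5.6670 per hr

Final: 5.6670 /hr


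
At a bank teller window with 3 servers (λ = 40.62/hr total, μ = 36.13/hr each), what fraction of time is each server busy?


ρ = λ/(cμ) = 40.62/(3·36.13) = 40.62/108.39 = 0.3748

Final: 0.3748


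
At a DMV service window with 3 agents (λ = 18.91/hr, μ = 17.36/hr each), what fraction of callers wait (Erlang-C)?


a = λ/μ = 1.0893; ρ = a/3 = 0.3631
P₀ = 0.331041 (from M/M/c formula)
C(c,a) = [a^c/(c!(1−ρ))]·P₀ = [1.29248/(6·0.6369)]·0.331041
= 0.33822·0.331041 = 0.111965

Final: 0.111965


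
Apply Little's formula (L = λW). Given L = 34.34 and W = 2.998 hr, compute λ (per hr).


λ = L/W = 34.34/2.998 = 11.4543 /hr

Final: 11.4543 /hr


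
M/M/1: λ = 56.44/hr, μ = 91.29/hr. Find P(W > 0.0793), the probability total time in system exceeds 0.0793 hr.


W ~ Exponential(μ−λ) for M/M/1.
μ − λ = 91.29 − 56.44 = 34.8500
P(W > t) = e^{−(μ−λ)t} = e^{−2.7636} = 0.063064

Final: 0.063064


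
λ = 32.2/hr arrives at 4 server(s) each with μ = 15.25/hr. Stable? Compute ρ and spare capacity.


Total capacity cμ = 4·15.25 = 61.00/hr
ρ = λ/(cμ) = 32.2/61.00 = 0.5279
Stable ⇔ ρ < 1: YES
Spare capacity = cμ − λ = 61.00 − 32.2 = 28.80/hr

Final: ρ = 0.5279; stable; margin = 28.80/hr


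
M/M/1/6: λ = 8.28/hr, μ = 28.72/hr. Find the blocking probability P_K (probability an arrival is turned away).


ρ = λ/μ = 8.28/28.72 = 0.2883
P_K = (1−ρ)ρ^K/(1−ρ^(K+1)) = (0.7117·0.0005742)/(1 − 0.0001655)
= 0.0004087/0.999834 = 0.0004087

Final: 0.0004087


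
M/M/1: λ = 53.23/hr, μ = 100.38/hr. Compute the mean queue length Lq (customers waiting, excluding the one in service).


ρ = 53.23/100.38 = 0.5303
Lq = ρ²/(1−ρ) = 0.2812/0.4697 = 0.5987

Final: 0.5987


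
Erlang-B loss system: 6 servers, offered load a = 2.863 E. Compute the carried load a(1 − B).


B(6,2.863) = 0.044888 (Erlang-B)
Carried load = a(1 − B) = 2.863·(1 − 0.044888) = 2.863·0.955112 = 2.7345 E

Final: 2.7345 Erlangs


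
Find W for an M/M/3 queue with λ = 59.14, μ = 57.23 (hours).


a = 1.0334; ρ = 0.3445; P₀ = 0.351141
Lq = P₀·a^c·ρ/(c!(1−ρ)²) = 0.05177
Wq = Lq/λ = 0.05177/59.14 = 0.0008753 hr
W = Wq + 1/μ = 0.0008753 + 0.01747 = 0.01835 hr

Final: 0.01835 hr


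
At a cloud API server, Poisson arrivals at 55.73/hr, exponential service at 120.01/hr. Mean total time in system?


W = 1/(μ−λ) = 1/(120.01 − 55.73) = 1/64.28 = 0.01556 hr

Final: 0.01556 hr


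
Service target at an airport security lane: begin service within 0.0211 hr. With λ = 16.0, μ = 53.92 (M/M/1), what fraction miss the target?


ρ = 16.0/53.92 = 0.2967
P(Wq > t) = ρ·e^{−(μ−λ)t} = 0.2967·e^{−0.8001}
= 0.2967·0.449279 = 0.133317

Final: 0.133317


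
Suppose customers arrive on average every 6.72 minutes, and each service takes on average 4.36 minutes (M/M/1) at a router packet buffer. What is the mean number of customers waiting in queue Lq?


λ = 60/6.72 = 8.9286 /hr
μ = 60/4.36 = 13.7615 /hr
ρ = λ/μ = 8.9286/13.7615 = 0.6488
Lq = ρ²/(1−ρ) = 0.4210/0.3512 = 1.1986

Final: 1.1986


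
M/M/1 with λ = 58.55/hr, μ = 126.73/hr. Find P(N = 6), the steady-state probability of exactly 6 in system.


ρ = 58.55/126.73 = 0.4620
P_n = (1−ρ)·ρ^n = (1 − 0.4620)·0.4620^6 = 0.5380·0.009725 = 0.005232

Final: 0.005232


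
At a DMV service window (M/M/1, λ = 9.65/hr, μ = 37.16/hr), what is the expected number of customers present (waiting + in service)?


ρ = λ/μ = 9.65/37.16 = 0.2597
L = ρ/(1−ρ) = 0.2597/(1 − 0.2597) = 0.2597/0.7403 = 0.3508

Final: 0.3508


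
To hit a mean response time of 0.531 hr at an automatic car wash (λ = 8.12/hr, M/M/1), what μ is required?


W = 1/(μ−λ) ⇒ μ − λ = 1/W = 1/0.531 = 1.8832
μ = λ + 1/W = 8.12 + 1.8832 = 10.0032 per hr

Final: 10.0032 /hr


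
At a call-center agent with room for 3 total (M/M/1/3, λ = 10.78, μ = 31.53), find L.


ρ = 10.78/31.53 = 0.3419
L = ρ[1 − (K+1)ρ^K + Kρ^(K+1)] / [(1−ρ)(1−ρ^(K+1))]
Numerator: 0.3419·(1 − 4·0.039965 + 3·0.013664) = 0.301256
Denominator: (0.6581)·(0.986336) = 0.649111
L = 0.301256/0.649111 = 0.4641

Final: 0.4641


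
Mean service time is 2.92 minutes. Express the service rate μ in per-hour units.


μ = 1/(service time) in consistent units.
1 hour = 60 min, so μ = 60/2.92 = 20.5479 per hour

Final: 20.5479 /hr


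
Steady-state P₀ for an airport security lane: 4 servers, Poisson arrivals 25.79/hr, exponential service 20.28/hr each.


a = λ/μ = 25.79/20.28 = 1.2717; ρ = a/c = 0.3179
Σ_{k=0}^{3} a^k/k! (terms k=0..3) = 1.00000 + 1.27170 + 0.80861 + 0.34277 = 3.42307
Tail: a^4/(4!(1−ρ)) = 2.61537/(24·0.6821) = 0.15977
P₀ = 1/(3.42307 + 0.15977) = 1/3.58284 = 0.279108

Final: 0.279108


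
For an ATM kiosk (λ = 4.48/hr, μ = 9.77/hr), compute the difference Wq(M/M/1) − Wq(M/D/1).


ρ = 4.48/9.77 = 0.4585
Wq(M/M/1) = ρ/(μ−λ) = 0.4585/5.29 = 0.08668 hr
Wq(M/D/1) = ρ/(2(μ−λ)) = 0.04334 hr
Savings = 0.08668 − 0.04334 = 0.04334 hr

Final: 0.04334 hr


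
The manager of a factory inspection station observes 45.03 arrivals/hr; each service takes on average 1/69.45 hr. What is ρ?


ρ = λ/μ = 45.03/69.45 = 0.6484

Final: 0.6484


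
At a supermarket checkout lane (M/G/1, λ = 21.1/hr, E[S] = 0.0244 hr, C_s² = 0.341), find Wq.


ρ = λ·E[S] = 21.1·0.0244 = 0.5148
E[S²] = E[S]²(1+C_s²) = 0.0244²·(1+0.341) = 0.0007984
Wq = λ·E[S²]/(2(1−ρ)) = 21.1·0.0007984/(2·0.4852) = 0.01736 hr

Final: 0.01736 hr


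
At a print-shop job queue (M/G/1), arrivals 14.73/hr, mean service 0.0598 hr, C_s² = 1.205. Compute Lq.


ρ = λ·E[S] = 14.73·0.0598 = 0.8809
Lq = ρ²(1+C_s²)/(2(1−ρ)) = 0.7759·(1+1.205)/(2·0.1191)
= 0.7759·2.2050/0.2383 = 7.17971

Final: 7.17971


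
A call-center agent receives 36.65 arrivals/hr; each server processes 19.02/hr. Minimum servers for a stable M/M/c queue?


Stability requires cμ > λ ⇔ c > λ/μ.
λ/μ = 36.65/19.02 = 1.9269
Minimum integer c = ⌊1.9269⌋ + 1 = 2
Check: 2·19.02 = 38.04 > 36.65, while 1·19.02 = 19.02 ≤ 36.65

Final: 2 servers


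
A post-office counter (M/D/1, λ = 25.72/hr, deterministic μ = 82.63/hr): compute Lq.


ρ = 25.72/82.63 = 0.3113
M/D/1: Lq = ρ²/(2(1−ρ)) = 0.09689/(2·0.6887) = 0.07034

Final: 0.07034


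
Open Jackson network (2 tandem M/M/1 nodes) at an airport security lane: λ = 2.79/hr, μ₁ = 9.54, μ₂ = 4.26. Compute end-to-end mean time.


Each node sees arrival rate λ = 2.79/hr (tandem ⇒ throughput preserved).
W₁ = 1/(μ₁−λ) = 1/(9.54−2.79) = 0.14815 hr
W₂ = 1/(μ₂−λ) = 1/(4.26−2.79) = 0.68027 hr
W_total = W₁ + W₂ = 0.14815 + 0.68027 = 0.82842 hr

Final: 0.82842 hr


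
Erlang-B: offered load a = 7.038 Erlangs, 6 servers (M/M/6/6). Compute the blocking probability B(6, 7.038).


B(c,a) = (a^c/c!) / Σ_{k=0}^{c} a^k/k!
a^6/6! = 168.796361
Σ terms (k=0..6): 1.00000 + 7.03800 + 24.76672 + 58.10273 + 102.23175 + 143.90142 + 168.79636 = 505.836981
B = 168.796361/505.836981 = 0.333697

Final: 0.333697


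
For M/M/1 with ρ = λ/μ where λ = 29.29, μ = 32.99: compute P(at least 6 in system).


ρ = 29.29/32.99 = 0.8878
P(N ≥ n) = ρ^n = 0.8878^6 = 0.489804

Final: 0.489804


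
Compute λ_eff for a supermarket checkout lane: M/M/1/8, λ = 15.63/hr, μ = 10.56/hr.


ρ = 1.4801; P_K = (1−ρ)ρ^8/(1−ρ^9) = 0.334178
λ_eff = λ(1 − P_K) = 15.63·(1 − 0.334178) = 15.63·0.665822 = 10.4068 /hr

Final: 10.4068 /hr


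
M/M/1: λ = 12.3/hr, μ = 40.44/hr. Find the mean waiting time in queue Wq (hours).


ρ = 12.3/40.44 = 0.3042
Wq = ρ/(μ−λ) = 0.3042/(40.44 − 12.3) = 0.3042/28.14 = 0.01081 hr

Final: 0.01081 hr


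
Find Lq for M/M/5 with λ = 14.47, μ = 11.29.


a = λ/μ = 1.2817; ρ = a/5 = 0.2563
P₀ = 0.277387
Lq = P₀·a^c·ρ / (c!·(1−ρ)²) = 0.277387·3.45838·0.2563/(120·0.55304)
= 0.003705

Final: 0.003705


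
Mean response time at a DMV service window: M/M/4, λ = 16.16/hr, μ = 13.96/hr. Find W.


a = 1.1576; ρ = 0.2894; P₀ = 0.313339
Lq = P₀·a^c·ρ/(c!(1−ρ)²) = 0.01344
Wq = Lq/λ = 0.01344/16.16 = 0.0008314 hr
W = Wq + 1/μ = 0.0008314 + 0.07163 = 0.07246 hr

Final: 0.07246 hr


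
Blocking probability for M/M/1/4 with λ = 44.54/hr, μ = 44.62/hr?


ρ = λ/μ = 44.54/44.62 = 0.9982
P_K = (1−ρ)ρ^K/(1−ρ^(K+1)) = (0.001793·0.992848)/(1 − 0.991067)
= 0.001780/0.008933 = 0.199283

Final: 0.199283


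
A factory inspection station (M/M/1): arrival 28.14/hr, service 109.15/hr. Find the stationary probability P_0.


ρ = 28.14/109.15 = 0.2578
P_n = (1−ρ)·ρ^n = (1 − 0.2578)·0.2578^0 = 0.7422·1.000000 = 0.742190

Final: 0.742190


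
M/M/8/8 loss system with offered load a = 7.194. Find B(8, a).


B(c,a) = (a^c/c!) / Σ_{k=0}^{c} a^k/k!
a^8/8! = 177.927446
Σ terms (k=0..8): 1.00000 + 7.19400 + 25.87682 + 62.05261 + 111.60162 + 160.57241 + 192.52632 + 197.86205 + 177.92745 = 936.613265
B = 177.927446/936.613265 = 0.189969

Final: 0.189969


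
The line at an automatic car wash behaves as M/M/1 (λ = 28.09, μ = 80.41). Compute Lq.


ρ = 28.09/80.41 = 0.3493
Lq = ρ²/(1−ρ) = 0.1220/0.6507 = 0.1876

Final: 0.1876


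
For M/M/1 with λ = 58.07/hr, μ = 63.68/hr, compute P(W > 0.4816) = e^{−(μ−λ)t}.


W ~ Exponential(μ−λ) for M/M/1.
μ − λ = 63.68 − 58.07 = 5.6100
P(W > t) = e^{−(μ−λ)t} = e^{−2.7018} = 0.067086

Final: 0.067086


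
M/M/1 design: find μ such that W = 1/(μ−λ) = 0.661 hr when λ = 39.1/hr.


W = 1/(μ−λ) ⇒ μ − λ = 1/W = 1/0.661 = 1.5129
μ = λ + 1/W = 39.1 + 1.5129 = 40.6129 per hr

Final: 40.6129 /hr


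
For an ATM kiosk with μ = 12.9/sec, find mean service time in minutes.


Mean service time = 1/μ = 1/12.9 second = 0.07752 second
In minutes: 0.07752 × 0.0166667 = 0.001292 min

Final: 0.001292 min


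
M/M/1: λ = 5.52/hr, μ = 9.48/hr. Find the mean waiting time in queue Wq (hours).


ρ = 5.52/9.48 = 0.5823
Wq = ρ/(μ−λ) = 0.5823/(9.48 − 5.52) = 0.5823/3.96 = 0.1470 hr

Final: 0.1470 hr


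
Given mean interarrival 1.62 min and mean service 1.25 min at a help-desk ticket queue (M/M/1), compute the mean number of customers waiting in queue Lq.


λ = 60/1.62 = 37.0370 /hr
μ = 60/1.25 = 48.0000 /hr
ρ = λ/μ = 37.0370/48.0000 = 0.7716
Lq = ρ²/(1−ρ) = 0.5954/0.2284 = 2.6068

Final: 2.6068


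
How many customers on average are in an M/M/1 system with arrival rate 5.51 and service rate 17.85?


ρ = λ/μ = 5.51/17.85 = 0.3087
L = ρ/(1−ρ) = 0.3087/(1 − 0.3087) = 0.3087/0.6913 = 0.4465

Final: 0.4465


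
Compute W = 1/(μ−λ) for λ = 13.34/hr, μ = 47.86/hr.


W = 1/(μ−λ) = 1/(47.86 − 13.34) = 1/34.52 = 0.02897 hr

Final: 0.02897 hr


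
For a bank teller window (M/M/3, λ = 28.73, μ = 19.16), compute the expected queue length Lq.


a = λ/μ = 1.4995; ρ = a/3 = 0.4998
P₀ = 0.210654
Lq = P₀·a^c·ρ / (c!·(1−ρ)²) = 0.210654·3.37148·0.4998/(6·0.25017)
= 0.23649

Final: 0.23649


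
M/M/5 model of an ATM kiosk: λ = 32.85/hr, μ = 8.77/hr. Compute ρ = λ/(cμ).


ρ = λ/(cμ) = 32.85/(5·8.77) = 32.85/43.85 = 0.7491

Final: 0.7491


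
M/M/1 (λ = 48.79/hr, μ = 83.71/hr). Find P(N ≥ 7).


ρ = 48.79/83.71 = 0.5828
P(N ≥ n) = ρ^n = 0.5828^7 = 0.022849

Final: 0.022849


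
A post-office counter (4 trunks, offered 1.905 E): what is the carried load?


B(4,1.905) = 0.085468 (Erlang-B)
Carried load = a(1 − B) = 1.905·(1 − 0.085468) = 1.905·0.914532 = 1.7422 E

Final: 1.7422 Erlangs


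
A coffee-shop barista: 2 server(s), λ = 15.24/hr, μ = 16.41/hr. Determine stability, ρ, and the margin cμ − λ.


Total capacity cμ = 2·16.41 = 32.82/hr
ρ = λ/(cμ) = 15.24/32.82 = 0.4644
Stable ⇔ ρ < 1: YES
Spare capacity = cμ − λ = 32.82 − 15.24 = 17.58/hr

Final: ρ = 0.4644; stable; margin = 17.58/hr


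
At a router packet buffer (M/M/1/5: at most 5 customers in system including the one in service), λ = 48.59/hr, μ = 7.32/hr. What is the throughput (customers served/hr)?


ρ = 6.6380; P_K = (1−ρ)ρ^5/(1−ρ^6) = 0.849362
λ_eff = λ(1 − P_K) = 48.59·(1 − 0.849362) = 48.59·0.150638 = 7.3195 /hr

Final: 7.3195 /hr


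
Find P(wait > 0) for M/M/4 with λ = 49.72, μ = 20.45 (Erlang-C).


a = λ/μ = 2.4313; ρ = a/4 = 0.6078
P₀ = 0.080034 (from M/M/c formula)
C(c,a) = [a^c/(c!(1−ρ))]·P₀ = [34.94228/(24·0.3922)]·0.080034
= 3.71244·0.080034 = 0.297122

Final: 0.297122


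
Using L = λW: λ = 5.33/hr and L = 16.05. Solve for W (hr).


W = L/λ = 16.05/5.33 = 3.0113 hr

Final: 3.0113 hr


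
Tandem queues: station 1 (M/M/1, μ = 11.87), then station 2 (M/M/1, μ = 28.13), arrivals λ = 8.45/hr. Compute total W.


Each node sees arrival rate λ = 8.45/hr (tandem ⇒ throughput preserved).
W₁ = 1/(μ₁−λ) = 1/(11.87−8.45) = 0.29240 hr
W₂ = 1/(μ₂−λ) = 1/(28.13−8.45) = 0.05081 hr
W_total = W₁ + W₂ = 0.29240 + 0.05081 = 0.34321 hr

Final: 0.34321 hr


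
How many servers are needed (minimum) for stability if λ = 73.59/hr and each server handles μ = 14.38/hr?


Stability requires cμ > λ ⇔ c > λ/μ.
λ/μ = 73.59/14.38 = 5.1175
Minimum integer c = ⌊5.1175⌋ + 1 = 6
Check: 6·14.38 = 86.28 > 73.59, while 5·14.38 = 71.90 ≤ 73.59

Final: 6 servers


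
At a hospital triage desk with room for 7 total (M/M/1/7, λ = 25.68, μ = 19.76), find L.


ρ = 25.68/19.76 = 1.2996
L = ρ[1 − (K+1)ρ^K + Kρ^(K+1)] / [(1−ρ)(1−ρ^(K+1))]
Numerator: 1.2996·(1 − 8·6.261185 + 7·8.137006) = 10.227241
Denominator: (-0.2996)·(-7.137006) = 2.138212
L = 10.227241/2.138212 = 4.7831

Final: 4.7831


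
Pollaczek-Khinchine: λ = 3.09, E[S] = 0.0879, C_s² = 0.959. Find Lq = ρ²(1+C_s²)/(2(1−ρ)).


ρ = λ·E[S] = 3.09·0.0879 = 0.2716
Lq = ρ²(1+C_s²)/(2(1−ρ)) = 0.07377·(1+0.959)/(2·0.7284)
= 0.07377·1.9590/1.4568 = 0.09921

Final: 0.09921


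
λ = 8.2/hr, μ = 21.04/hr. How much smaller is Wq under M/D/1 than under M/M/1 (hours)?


ρ = 8.2/21.04 = 0.3897
Wq(M/M/1) = ρ/(μ−λ) = 0.3897/12.84 = 0.03035 hr
Wq(M/D/1) = ρ/(2(μ−λ)) = 0.01518 hr
Savings = 0.03035 − 0.01518 = 0.01518 hr

Final: 0.01518 hr


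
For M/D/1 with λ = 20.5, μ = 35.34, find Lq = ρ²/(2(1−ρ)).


ρ = 20.5/35.34 = 0.5801
M/D/1: Lq = ρ²/(2(1−ρ)) = 0.3365/(2·0.4199) = 0.40066

Final: 0.40066


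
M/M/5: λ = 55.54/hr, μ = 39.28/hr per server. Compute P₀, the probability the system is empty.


a = λ/μ = 55.54/39.28 = 1.4140; ρ = a/c = 0.2828
Σ_{k=0}^{4} a^k/k! (terms k=0..4) = 1.00000 + 1.41395 + 0.99963 + 0.47114 + 0.16654 = 4.05127
Tail: a^5/(5!(1−ρ)) = 5.65161/(120·0.7172) = 0.06567
P₀ = 1/(4.05127 + 0.06567) = 1/4.11693 = 0.242899

Final: 0.242899


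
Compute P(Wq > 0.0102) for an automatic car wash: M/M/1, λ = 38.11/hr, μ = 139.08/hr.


ρ = 38.11/139.08 = 0.2740
P(Wq > t) = ρ·e^{−(μ−λ)t} = 0.2740·e^{−1.0299}
= 0.2740·0.357045 = 0.097836

Final: 0.097836


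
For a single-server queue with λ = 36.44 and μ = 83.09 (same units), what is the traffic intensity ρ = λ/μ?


ρ = λ/μ = 36.44/83.09 = 0.4386

Final: 0.4386


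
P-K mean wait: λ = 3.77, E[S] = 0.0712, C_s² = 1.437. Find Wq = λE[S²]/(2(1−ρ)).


ρ = λ·E[S] = 3.77·0.0712 = 0.2684
E[S²] = E[S]²(1+C_s²) = 0.0712²·(1+1.437) = 0.012354
Wq = λ·E[S²]/(2(1−ρ)) = 3.77·0.012354/(2·0.7316) = 0.03183 hr

Final: 0.03183 hr


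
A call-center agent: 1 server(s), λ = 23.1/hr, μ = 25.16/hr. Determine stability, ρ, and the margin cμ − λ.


Total capacity cμ = 1·25.16 = 25.16/hr
ρ = λ/(cμ) = 23.1/25.16 = 0.9181
Stable ⇔ ρ < 1: YES
Spare capacity = cμ − λ = 25.16 − 23.1 = 2.06/hr

Final: ρ = 0.9181; stable; margin = 2.06/hr


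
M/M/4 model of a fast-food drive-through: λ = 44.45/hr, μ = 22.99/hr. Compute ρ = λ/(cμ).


ρ = λ/(cμ) = 44.45/(4·22.99) = 44.45/91.96 = 0.4834

Final: 0.4834


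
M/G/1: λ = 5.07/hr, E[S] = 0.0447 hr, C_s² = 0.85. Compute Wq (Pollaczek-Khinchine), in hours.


ρ = λ·E[S] = 5.07·0.0447 = 0.2266
E[S²] = E[S]²(1+C_s²) = 0.0447²·(1+0.85) = 0.003696
Wq = λ·E[S²]/(2(1−ρ)) = 5.07·0.003696/(2·0.7734) = 0.01212 hr

Final: 0.01212 hr


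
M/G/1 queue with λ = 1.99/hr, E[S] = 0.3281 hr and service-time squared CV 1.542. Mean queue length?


ρ = λ·E[S] = 1.99·0.3281 = 0.6529
Lq = ρ²(1+C_s²)/(2(1−ρ)) = 0.4263·(1+1.542)/(2·0.3471)
= 0.4263·2.5420/0.6942 = 1.56111

Final: 1.56111


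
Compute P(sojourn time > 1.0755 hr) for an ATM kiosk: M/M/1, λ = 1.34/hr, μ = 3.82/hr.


W ~ Exponential(μ−λ) for M/M/1.
μ − λ = 3.82 − 1.34 = 2.4800
P(W > t) = e^{−(μ−λ)t} = e^{−2.6672} = 0.069444

Final: 0.069444


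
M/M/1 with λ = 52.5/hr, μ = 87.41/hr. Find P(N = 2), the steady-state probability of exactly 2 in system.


ρ = 52.5/87.41 = 0.6006
P_n = (1−ρ)·ρ^n = (1 − 0.6006)·0.6006^2 = 0.3994·0.360742 = 0.144074

Final: 0.144074


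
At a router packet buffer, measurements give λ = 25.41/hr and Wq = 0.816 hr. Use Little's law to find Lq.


Lq = λWq = 25.41·0.816 = 20.7346

Final: 20.7346


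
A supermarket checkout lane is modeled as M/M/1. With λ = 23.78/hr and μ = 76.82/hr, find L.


ρ = λ/μ = 23.78/76.82 = 0.3096
L = ρ/(1−ρ) = 0.3096/(1 − 0.3096) = 0.3096/0.6904 = 0.4483

Final: 0.4483


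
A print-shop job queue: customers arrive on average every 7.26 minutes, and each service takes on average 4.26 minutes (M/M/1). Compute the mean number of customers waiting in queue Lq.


λ = 60/7.26 = 8.2645 /hr
μ = 60/4.26 = 14.0845 /hr
ρ = λ/μ = 8.2645/14.0845 = 0.5868
Lq = ρ²/(1−ρ) = 0.3443/0.4132 = 0.8332

Final: 0.8332


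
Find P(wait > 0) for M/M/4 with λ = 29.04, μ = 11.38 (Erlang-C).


a = λ/μ = 2.5518; ρ = a/4 = 0.6380
P₀ = 0.069167 (from M/M/c formula)
C(c,a) = [a^c/(c!(1−ρ))]·P₀ = [42.40503/(24·0.3620)]·0.069167
= 4.88035·0.069167 = 0.337560

Final: 0.337560


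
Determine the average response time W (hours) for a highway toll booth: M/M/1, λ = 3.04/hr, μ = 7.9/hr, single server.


W = 1/(μ−λ) = 1/(7.9 − 3.04) = 1/4.86 = 0.2058 hr

Final: 0.2058 hr


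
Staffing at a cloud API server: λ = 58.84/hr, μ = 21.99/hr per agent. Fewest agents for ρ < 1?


Stability requires cμ > λ ⇔ c > λ/μ.
λ/μ = 58.84/21.99 = 2.6758
Minimum integer c = ⌊2.6758⌋ + 1 = 3
Check: 3·21.99 = 65.97 > 58.84, while 2·21.99 = 43.98 ≤ 58.84

Final: 3 servers


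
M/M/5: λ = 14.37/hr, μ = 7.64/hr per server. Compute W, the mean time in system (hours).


a = 1.8809; ρ = 0.3762; P₀ = 0.151636
Lq = P₀·a^c·ρ/(c!(1−ρ)²) = 0.02875
Wq = Lq/λ = 0.02875/14.37 = 0.002001 hr
W = Wq + 1/μ = 0.002001 + 0.13089 = 0.13289 hr

Final: 0.13289 hr


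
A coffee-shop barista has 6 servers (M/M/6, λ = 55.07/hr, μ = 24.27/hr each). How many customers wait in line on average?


a = λ/μ = 2.2691; ρ = a/6 = 0.3782
P₀ = 0.103082
Lq = P₀·a^c·ρ / (c!·(1−ρ)²) = 0.103082·136.48088·0.3782/(720·0.38666)
= 0.01911

Final: 0.01911


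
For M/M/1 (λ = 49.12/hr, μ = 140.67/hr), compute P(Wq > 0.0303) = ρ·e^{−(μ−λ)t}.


ρ = 49.12/140.67 = 0.3492
P(Wq > t) = ρ·e^{−(μ−λ)t} = 0.3492·e^{−2.7740}
= 0.3492·0.062414 = 0.021794

Final: 0.021794


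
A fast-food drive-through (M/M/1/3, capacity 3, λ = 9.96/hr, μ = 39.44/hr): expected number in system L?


ρ = 9.96/39.44 = 0.2525
L = ρ[1 − (K+1)ρ^K + Kρ^(K+1)] / [(1−ρ)(1−ρ^(K+1))]
Numerator: 0.2525·(1 − 4·0.016105 + 3·0.004067) = 0.239348
Denominator: (0.7475)·(0.995933) = 0.744424
L = 0.239348/0.744424 = 0.3215

Final: 0.3215


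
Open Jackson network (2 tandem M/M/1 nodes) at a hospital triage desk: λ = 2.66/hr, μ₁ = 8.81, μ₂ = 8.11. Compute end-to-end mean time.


Each node sees arrival rate λ = 2.66/hr (tandem ⇒ throughput preserved).
W₁ = 1/(μ₁−λ) = 1/(8.81−2.66) = 0.16260 hr
W₂ = 1/(μ₂−λ) = 1/(8.11−2.66) = 0.18349 hr
W_total = W₁ + W₂ = 0.16260 + 0.18349 = 0.34609 hr

Final: 0.34609 hr


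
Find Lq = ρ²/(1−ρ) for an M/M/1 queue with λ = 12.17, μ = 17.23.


ρ = 12.17/17.23 = 0.7063
Lq = ρ²/(1−ρ) = 0.4989/0.2937 = 1.6988

Final: 1.6988


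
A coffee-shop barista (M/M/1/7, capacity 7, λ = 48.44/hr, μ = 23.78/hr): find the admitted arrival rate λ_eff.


ρ = 2.0370; P_K = (1−ρ)ρ^7/(1−ρ^8) = 0.510807
λ_eff = λ(1 − P_K) = 48.44·(1 − 0.510807) = 48.44·0.489193 = 23.6965 /hr

Final: 23.6965 /hr


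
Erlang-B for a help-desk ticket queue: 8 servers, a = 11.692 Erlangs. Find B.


B(c,a) = (a^c/c!) / Σ_{k=0}^{c} a^k/k!
a^8/8! = 8661.436585
Σ terms (k=0..8): 1.00000 + 11.69200 + 68.35143 + 266.38831 + 778.65304 + 1820.80228 + 3548.13670 + 5926.40204 + 8661.43659 = 21082.862392
B = 8661.436585/21082.862392 = 0.410828

Final: 0.410828


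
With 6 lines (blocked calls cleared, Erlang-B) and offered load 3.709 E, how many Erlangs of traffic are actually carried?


B(6,3.709) = 0.096573 (Erlang-B)
Carried load = a(1 − B) = 3.709·(1 − 0.096573) = 3.709·0.903427 = 3.3508 E

Final: 3.3508 Erlangs


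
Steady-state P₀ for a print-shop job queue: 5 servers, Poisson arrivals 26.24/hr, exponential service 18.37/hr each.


a = λ/μ = 26.24/18.37 = 1.4284; ρ = a/c = 0.2857
Σ_{k=0}^{4} a^k/k! (terms k=0..4) = 1.00000 + 1.42842 + 1.02019 + 0.48575 + 0.17346 = 4.10782
Tail: a^5/(5!(1−ρ)) = 5.94666/(120·0.7143) = 0.06937
P₀ = 1/(4.10782 + 0.06937) = 1/4.17719 = 0.239395

Final: 0.239395


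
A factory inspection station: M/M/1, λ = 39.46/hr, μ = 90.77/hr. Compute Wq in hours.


ρ = 39.46/90.77 = 0.4347
Wq = ρ/(μ−λ) = 0.4347/(90.77 − 39.46) = 0.4347/51.31 = 0.008473 hr

Final: 0.008473 hr


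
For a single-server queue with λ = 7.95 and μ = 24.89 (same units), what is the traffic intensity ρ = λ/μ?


ρ = λ/μ = 7.95/24.89 = 0.3194

Final: 0.3194


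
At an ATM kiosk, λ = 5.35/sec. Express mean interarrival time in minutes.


Mean interarrival time = 1/λ = 1/5.35 second = 0.18692 second
In minutes: 0.18692 × 0.0166667 = 0.003115 min

Final: 0.003115 min


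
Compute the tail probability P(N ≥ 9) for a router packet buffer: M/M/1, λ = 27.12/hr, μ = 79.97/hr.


ρ = 27.12/79.97 = 0.3391
P(N ≥ n) = ρ^n = 0.3391^9 = 0.00005933

Final: 0.00005933


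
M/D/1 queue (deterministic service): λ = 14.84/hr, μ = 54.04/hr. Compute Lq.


ρ = 14.84/54.04 = 0.2746
M/D/1: Lq = ρ²/(2(1−ρ)) = 0.07541/(2·0.7254) = 0.05198

Final: 0.05198


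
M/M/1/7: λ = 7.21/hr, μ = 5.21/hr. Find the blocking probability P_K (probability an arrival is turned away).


ρ = λ/μ = 7.21/5.21 = 1.3839
P_K = (1−ρ)ρ^K/(1−ρ^(K+1)) = (-0.3839·9.720370)/(1 − 13.451798)
= -3.731428/-12.451798 = 0.299670

Final: 0.299670


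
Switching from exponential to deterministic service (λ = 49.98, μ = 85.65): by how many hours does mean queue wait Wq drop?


ρ = 49.98/85.65 = 0.5835
Wq(M/M/1) = ρ/(μ−λ) = 0.5835/35.67 = 0.01636 hr
Wq(M/D/1) = ρ/(2(μ−λ)) = 0.008180 hr
Savings = 0.01636 − 0.008180 = 0.008180 hr

Final: 0.008180 hr


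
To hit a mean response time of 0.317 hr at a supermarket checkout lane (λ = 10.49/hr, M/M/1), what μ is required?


W = 1/(μ−λ) ⇒ μ − λ = 1/W = 1/0.317 = 3.1546
μ = λ + 1/W = 10.49 + 3.1546 = 13.6446 per hr

Final: 13.6446 /hr


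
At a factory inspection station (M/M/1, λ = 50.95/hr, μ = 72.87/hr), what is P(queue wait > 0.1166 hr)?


ρ = 50.95/72.87 = 0.6992
P(Wq > t) = ρ·e^{−(μ−λ)t} = 0.6992·e^{−2.5559}
= 0.6992·0.077625 = 0.054274

Final: 0.054274
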